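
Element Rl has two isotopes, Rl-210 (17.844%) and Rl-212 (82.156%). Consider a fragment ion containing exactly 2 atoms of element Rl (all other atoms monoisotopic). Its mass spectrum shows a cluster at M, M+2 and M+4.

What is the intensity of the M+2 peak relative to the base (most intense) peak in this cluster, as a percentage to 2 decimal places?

43.44%

Binomial terms of (0.17844 + 0.82156)^2: M 0.0318, M+2 0.2932, M+4 0.6750 → M+4 is the base peak.
P(M+4) = C(2,2) × 0.17844^0 × 0.82156^2 = 1 × 1.0000 × 0.67496083 = 0.674961 (base)
P(M+2) = C(2,1) × 0.17844^1 × 0.82156^1 = 2 × 0.17844 × 0.82156 = 0.293198
Relative intensity = 0.293198 / 0.674961 × 100 = 43.44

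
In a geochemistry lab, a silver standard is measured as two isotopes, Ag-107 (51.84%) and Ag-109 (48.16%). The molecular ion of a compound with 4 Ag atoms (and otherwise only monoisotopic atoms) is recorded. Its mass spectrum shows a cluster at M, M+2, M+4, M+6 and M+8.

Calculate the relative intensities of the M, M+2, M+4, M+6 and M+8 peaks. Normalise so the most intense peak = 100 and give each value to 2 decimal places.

The 4 Ag atoms are independent, so intensities follow the terms of (0.5184 + 0.4816)^4.
P(M) = 0.5184^4 = 0.072220
P(M+2) = 4 × 0.5184^3 × 0.4816^1 = 0.268375
P(M+4) = 6 × 0.5184^2 × 0.4816^2 = 0.373985
P(M+6) = 4 × 0.5184^1 × 0.4816^3 = 0.231624
P(M+8) = 0.4816^4 = 0.053795
The M+4 peak is largest (0.373985); scaling to 100 gives 19.31 : 71.76 : 100.00 : 61.93 : 14.38.

19.31 : 71.76 : 100.00 : 61.93 : 14.38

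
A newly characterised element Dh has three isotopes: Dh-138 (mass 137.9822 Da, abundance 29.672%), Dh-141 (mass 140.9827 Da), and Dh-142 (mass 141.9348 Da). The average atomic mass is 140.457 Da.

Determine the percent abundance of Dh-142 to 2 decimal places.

Let x and y be the fractions of Dh-141 and Dh-142. Then x + y = 1 − 0.29672 = 0.70328 and 140.9827x + 141.9348y = 140.457 − 0.29672×137.9822 = 99.514921616.
Substituting: 140.9827x + 141.9348(0.70328 − x) = 99.514921616
(140.9827 − 141.9348)x = -0.304984528  ⇒  x = 0.32033, y = 0.38295
Dh-141: 32.03%, Dh-142: 38.30%.

38.30%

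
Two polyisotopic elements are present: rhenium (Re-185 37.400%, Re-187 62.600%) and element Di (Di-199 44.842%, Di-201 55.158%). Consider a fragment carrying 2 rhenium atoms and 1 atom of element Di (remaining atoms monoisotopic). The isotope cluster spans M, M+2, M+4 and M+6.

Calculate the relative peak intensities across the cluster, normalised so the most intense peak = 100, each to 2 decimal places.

14.45 : 66.16 : 100.00 : 49.80

Rhenium pattern (n=2): 0.139876 : 0.468248 : 0.391876
Element Di pattern (n=1): 0.44842 : 0.55158
Convolve the two distributions (both contribute in 2-u steps):
  M: 0.139876×0.44842 = 0.062723
  M+2: 0.139876×0.55158 + 0.468248×0.44842 = 0.287125
  M+4: 0.468248×0.55158 + 0.391876×0.44842 = 0.434001
  M+6: 0.391876×0.55158 = 0.216151
Scale to base peak (0.434001) = 100: 14.45 : 66.16 : 100.00 : 49.80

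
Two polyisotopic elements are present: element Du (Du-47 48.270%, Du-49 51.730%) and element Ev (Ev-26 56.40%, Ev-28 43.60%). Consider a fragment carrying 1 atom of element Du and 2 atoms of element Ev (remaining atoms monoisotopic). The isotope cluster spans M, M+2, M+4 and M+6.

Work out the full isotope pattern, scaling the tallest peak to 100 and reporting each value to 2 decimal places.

38.20 : 100.00 : 86.12 : 24.47

Element Du pattern (n=1): 0.4827 : 0.5173
Element Ev pattern (n=2): 0.318096 : 0.491808 : 0.190096
Convolve the two distributions (both contribute in 2-u steps):
  M: 0.4827×0.318096 = 0.153545
  M+2: 0.4827×0.491808 + 0.5173×0.318096 = 0.401947
  M+4: 0.4827×0.190096 + 0.5173×0.491808 = 0.346172
  M+6: 0.5173×0.190096 = 0.098337
Scale to base peak (0.401947) = 100: 38.20 : 100.00 : 86.12 : 24.47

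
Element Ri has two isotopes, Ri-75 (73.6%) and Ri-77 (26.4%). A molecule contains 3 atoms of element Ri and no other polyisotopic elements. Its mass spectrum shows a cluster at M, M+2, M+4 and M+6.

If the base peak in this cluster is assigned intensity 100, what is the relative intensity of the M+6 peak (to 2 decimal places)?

4.29

Term probabilities: M 0.3987, M+2 0.4290, M+4 0.1539, M+6 0.0184. Base peak = M+2.
P(M+2) = C(3,1) × 0.736^2 × 0.264^1 = 3 × 0.541696 × 0.2640 = 0.429023 (base)
P(M+6) = C(3,3) × 0.736^0 × 0.264^3 = 1 × 1.0000 × 0.01839974 = 0.018400
Relative intensity = 0.018400 / 0.429023 × 100 = 4.29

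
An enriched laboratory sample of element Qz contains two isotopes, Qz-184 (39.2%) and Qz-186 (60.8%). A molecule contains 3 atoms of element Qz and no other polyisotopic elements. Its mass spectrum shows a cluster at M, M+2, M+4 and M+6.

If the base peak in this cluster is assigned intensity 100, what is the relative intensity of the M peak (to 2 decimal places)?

13.86

Term probabilities: M 0.0602, M+2 0.2803, M+4 0.4347, M+6 0.2248. Base peak = M+4.
P(M+4) = C(3,2) × 0.392^1 × 0.608^2 = 3 × 0.3920 × 0.369664 = 0.434725 (base)
P(M) = C(3,0) × 0.392^3 × 0.608^0 = 1 × 0.06023629 × 1.0000 = 0.060236
Relative intensity = 0.060236 / 0.434725 × 100 = 13.86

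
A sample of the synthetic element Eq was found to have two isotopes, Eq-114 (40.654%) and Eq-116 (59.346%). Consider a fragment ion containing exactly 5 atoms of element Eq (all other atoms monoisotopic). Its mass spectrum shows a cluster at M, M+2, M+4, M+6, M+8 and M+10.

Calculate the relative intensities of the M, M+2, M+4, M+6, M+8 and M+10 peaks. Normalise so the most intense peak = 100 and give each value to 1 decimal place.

Each Eq atom is independently Eq-114 (p = 0.40654) or Eq-116 (q = 0.59346); the cluster is the binomial expansion (p + q)^5.
P(M) = 0.40654^5 = 0.011105
P(M+2) = 5 × 0.40654^4 × 0.59346^1 = 0.081054
P(M+4) = 10 × 0.40654^3 × 0.59346^2 = 0.236643
P(M+6) = 10 × 0.40654^2 × 0.59346^3 = 0.345447
P(M+8) = 5 × 0.40654^1 × 0.59346^4 = 0.252138
P(M+10) = 0.59346^5 = 0.073613
The M+6 peak is largest (0.345447); scaling to 100 gives 3.2 : 23.5 : 68.5 : 100.0 : 73.0 : 21.3.

3.2 : 23.5 : 68.5 : 100.0 : 73.0 : 21.3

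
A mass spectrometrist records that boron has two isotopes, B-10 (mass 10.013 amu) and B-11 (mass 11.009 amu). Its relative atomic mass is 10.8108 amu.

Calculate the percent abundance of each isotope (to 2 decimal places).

B-10: 19.90%, B-11: 80.10%

Let x be the fractional abundance of B-10; then B-11 has abundance 1 − x.
10.013·x + 11.009·(1 − x) = 10.8108
(10.013 − 11.009)·x = 10.8108 − 11.009
x = -0.1982 / -0.996 = 0.19900 → 19.90% B-10, 80.10% B-11.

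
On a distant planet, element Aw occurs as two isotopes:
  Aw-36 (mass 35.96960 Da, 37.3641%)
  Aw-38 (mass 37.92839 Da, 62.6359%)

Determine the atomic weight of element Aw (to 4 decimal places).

37.1965 Da

Ar = Σ fᵢ·mᵢ = 0.373641 × 35.96960 + 0.626359 × 37.92839
= 13.439717 + 23.756788 = 37.196505 Da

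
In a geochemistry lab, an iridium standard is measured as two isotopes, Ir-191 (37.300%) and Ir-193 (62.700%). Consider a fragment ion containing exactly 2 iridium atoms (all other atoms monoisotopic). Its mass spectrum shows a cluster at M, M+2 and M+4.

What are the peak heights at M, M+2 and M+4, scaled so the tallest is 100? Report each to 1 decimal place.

29.7 : 100.0 : 84.0

The 2 Ir atoms are independent, so intensities follow the terms of (0.37300 + 0.62700)^2.
P(M) = 0.37300^2 = 0.139129
P(M+2) = 2 × 0.37300^1 × 0.62700^1 = 0.467742
P(M+4) = 0.62700^2 = 0.393129
The M+2 peak is largest (0.467742); scaling to 100 gives 29.7 : 100.0 : 84.0.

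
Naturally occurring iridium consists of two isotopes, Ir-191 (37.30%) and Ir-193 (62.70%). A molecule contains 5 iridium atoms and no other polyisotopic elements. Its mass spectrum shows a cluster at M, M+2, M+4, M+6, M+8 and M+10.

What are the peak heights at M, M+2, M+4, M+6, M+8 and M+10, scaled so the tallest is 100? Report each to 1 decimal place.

Each Ir atom is independently Ir-191 (p = 0.3730) or Ir-193 (q = 0.6270); the cluster is the binomial expansion (p + q)^5.
P(M) = 0.3730^5 = 0.007220
P(M+2) = 5 × 0.3730^4 × 0.6270^1 = 0.060684
P(M+4) = 10 × 0.3730^3 × 0.6270^2 = 0.204015
P(M+6) = 10 × 0.3730^2 × 0.6270^3 = 0.342942
P(M+8) = 5 × 0.3730^1 × 0.6270^4 = 0.288237
P(M+10) = 0.6270^5 = 0.096903
The M+6 peak is largest (0.342942); scaling to 100 gives 2.1 : 17.7 : 59.5 : 100.0 : 84.0 : 28.3.

2.1 : 17.7 : 59.5 : 100.0 : 84.0 : 28.3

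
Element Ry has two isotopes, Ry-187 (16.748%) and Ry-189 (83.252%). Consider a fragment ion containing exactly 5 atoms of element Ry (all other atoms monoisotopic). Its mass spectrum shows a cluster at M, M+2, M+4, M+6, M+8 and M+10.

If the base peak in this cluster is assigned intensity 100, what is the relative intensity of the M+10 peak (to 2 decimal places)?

99.42

(0.16748 + 0.83252)^5 gives M 0.0001, M+2 0.0033, M+4 0.0326, M+6 0.1618, M+8 0.4023, M+10 0.3999; the largest is M+8.
P(M+8) = C(5,4) × 0.16748^1 × 0.83252^4 = 5 × 0.16748 × 0.48037312 = 0.402264 (base)
P(M+10) = C(5,5) × 0.16748^0 × 0.83252^5 = 1 × 1.0000 × 0.39992023 = 0.399920
Relative intensity = 0.399920 / 0.402264 × 100 = 99.42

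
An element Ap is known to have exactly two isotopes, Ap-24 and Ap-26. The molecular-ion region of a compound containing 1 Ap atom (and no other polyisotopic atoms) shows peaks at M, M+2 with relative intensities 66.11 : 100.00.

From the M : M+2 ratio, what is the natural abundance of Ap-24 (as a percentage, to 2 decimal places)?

39.80%

Let p = fractional abundance of Ap-24. I(M+2)/I(M) = [C(1,1)·p^0·(1−p)] / p^1 = 1·(1−p)/p = 100.00/66.11 = 1.5126
(1−p)/p = 1.5126/1 = 1.5126  ⇒  p = 1/(1 + 1.5126) = 0.3980
Ap-24: 39.80%, Ap-26: 60.20%.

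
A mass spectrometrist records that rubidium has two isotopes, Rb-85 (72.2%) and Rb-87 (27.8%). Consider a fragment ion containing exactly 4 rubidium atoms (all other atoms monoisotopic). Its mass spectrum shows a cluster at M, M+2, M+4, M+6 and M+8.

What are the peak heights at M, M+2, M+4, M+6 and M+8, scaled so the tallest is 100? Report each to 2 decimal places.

Expanding (0.722 + 0.278)^4:
P(M) = 0.722^4 = 0.271737
P(M+2) = 4 × 0.722^3 × 0.278^1 = 0.418520
P(M+4) = 6 × 0.722^2 × 0.278^2 = 0.241721
P(M+6) = 4 × 0.722^1 × 0.278^3 = 0.062049
P(M+8) = 0.278^4 = 0.005973
The M+2 peak is largest (0.418520); scaling to 100 gives 64.93 : 100.00 : 57.76 : 14.83 : 1.43.

64.93 : 100.00 : 57.76 : 14.83 : 1.43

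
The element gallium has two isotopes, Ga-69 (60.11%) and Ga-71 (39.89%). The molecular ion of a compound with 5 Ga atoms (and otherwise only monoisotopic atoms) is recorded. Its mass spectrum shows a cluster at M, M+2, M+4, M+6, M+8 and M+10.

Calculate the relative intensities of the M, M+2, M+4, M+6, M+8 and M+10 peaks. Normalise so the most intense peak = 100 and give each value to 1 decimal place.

22.7 : 75.3 : 100.0 : 66.4 : 22.0 : 2.9

Each Ga atom is independently Ga-69 (p = 0.6011) or Ga-71 (q = 0.3989); the cluster is the binomial expansion (p + q)^5.
P(M) = 0.6011^5 = 0.078475
P(M+2) = 5 × 0.6011^4 × 0.3989^1 = 0.260388
P(M+4) = 10 × 0.6011^3 × 0.3989^2 = 0.345596
P(M+6) = 10 × 0.6011^2 × 0.3989^3 = 0.229343
P(M+8) = 5 × 0.6011^1 × 0.3989^4 = 0.076098
P(M+10) = 0.3989^5 = 0.010100
The M+4 peak is largest (0.345596); scaling to 100 gives 22.7 : 75.3 : 100.0 : 66.4 : 22.0 : 2.9.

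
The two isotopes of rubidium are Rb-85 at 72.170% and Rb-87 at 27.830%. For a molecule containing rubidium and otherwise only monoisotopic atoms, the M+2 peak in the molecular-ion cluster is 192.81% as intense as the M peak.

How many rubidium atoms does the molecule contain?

5

The M+2/M ratio from n Rb atoms is n · q/p = n · 0.27830/0.72170.
n = 1.9281 × 0.72170/0.27830 = 5.00 ≈ 5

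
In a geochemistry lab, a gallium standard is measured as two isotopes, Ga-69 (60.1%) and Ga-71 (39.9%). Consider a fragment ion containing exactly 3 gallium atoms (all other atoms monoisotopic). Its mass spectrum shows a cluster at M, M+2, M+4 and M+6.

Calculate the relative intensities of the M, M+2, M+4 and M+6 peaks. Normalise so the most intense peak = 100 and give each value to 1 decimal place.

The 3 Ga atoms are independent, so intensities follow the terms of (0.601 + 0.399)^3.
P(M) = 0.601^3 = 0.217082
P(M+2) = 3 × 0.601^2 × 0.399^1 = 0.432358
P(M+4) = 3 × 0.601^1 × 0.399^2 = 0.287039
P(M+6) = 0.399^3 = 0.063521
The M+2 peak is largest (0.432358); scaling to 100 gives 50.2 : 100.0 : 66.4 : 14.7.

50.2 : 100.0 : 66.4 : 14.7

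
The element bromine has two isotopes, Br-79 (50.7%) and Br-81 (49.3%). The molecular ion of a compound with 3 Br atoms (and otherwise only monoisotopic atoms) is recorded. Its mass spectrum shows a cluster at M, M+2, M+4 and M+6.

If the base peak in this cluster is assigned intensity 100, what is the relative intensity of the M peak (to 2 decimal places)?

34.28

Binomial terms of (0.507 + 0.493)^3: M 0.1303, M+2 0.3802, M+4 0.3697, M+6 0.1198 → M+2 is the base peak.
P(M+2) = C(3,1) × 0.507^2 × 0.493^1 = 3 × 0.257049 × 0.4930 = 0.380175 (base)
P(M) = C(3,0) × 0.507^3 × 0.493^0 = 1 × 0.13032384 × 1.0000 = 0.130324
Relative intensity = 0.130324 / 0.380175 × 100 = 34.28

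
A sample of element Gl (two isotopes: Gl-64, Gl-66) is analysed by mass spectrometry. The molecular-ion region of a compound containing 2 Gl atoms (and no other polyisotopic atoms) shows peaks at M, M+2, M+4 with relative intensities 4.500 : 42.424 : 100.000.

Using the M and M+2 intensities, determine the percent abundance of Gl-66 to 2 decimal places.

Write p for the Gl-64 fraction. I(M+2)/I(M) = [C(2,1)·p^1·(1−p)] / p^2 = 2·(1−p)/p = 42.424/4.500 = 9.4276
(1−p)/p = 9.4276/2 = 4.7138  ⇒  p = 1/(1 + 4.7138) = 0.1750
Gl-64: 17.50%, Gl-66: 82.50%.

82.50%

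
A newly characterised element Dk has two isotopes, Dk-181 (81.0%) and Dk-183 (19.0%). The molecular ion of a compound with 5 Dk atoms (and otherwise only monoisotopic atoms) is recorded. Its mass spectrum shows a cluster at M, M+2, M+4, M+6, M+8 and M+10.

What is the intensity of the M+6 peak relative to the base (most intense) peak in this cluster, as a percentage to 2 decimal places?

11.00%

Binomial terms of (0.810 + 0.190)^5: M 0.3487, M+2 0.4089, M+4 0.1919, M+6 0.0450, M+8 0.0053, M+10 0.0002 → M+2 is the base peak.
P(M+2) = C(5,1) × 0.810^4 × 0.190^1 = 5 × 0.43046721 × 0.1900 = 0.408944 (base)
P(M+6) = C(5,3) × 0.810^2 × 0.190^3 = 10 × 0.6561 × 0.006859 = 0.045002
Relative intensity = 0.045002 / 0.408944 × 100 = 11.00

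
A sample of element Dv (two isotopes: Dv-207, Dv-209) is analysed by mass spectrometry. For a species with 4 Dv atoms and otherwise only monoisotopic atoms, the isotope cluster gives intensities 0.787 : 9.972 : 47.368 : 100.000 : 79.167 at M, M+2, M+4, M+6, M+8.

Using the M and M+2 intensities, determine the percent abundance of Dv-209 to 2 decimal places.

Let p = fractional abundance of Dv-207. I(M+2)/I(M) = [C(4,1)·p^3·(1−p)] / p^4 = 4·(1−p)/p = 9.972/0.787 = 12.6709
(1−p)/p = 12.6709/4 = 3.1677  ⇒  p = 1/(1 + 3.1677) = 0.2399
Dv-207: 23.99%, Dv-209: 76.01%.

76.01%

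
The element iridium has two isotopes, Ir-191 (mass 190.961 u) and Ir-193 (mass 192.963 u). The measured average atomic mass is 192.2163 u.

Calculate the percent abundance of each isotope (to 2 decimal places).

Let x be the fractional abundance of Ir-191; then Ir-193 has abundance 1 − x.
190.961·x + 192.963·(1 − x) = 192.2163
(190.961 − 192.963)·x = 192.2163 − 192.963
x = -0.7467 / -2.002 = 0.37298 → 37.30% Ir-191, 62.70% Ir-193.

Ir-191: 37.30%, Ir-193: 62.70%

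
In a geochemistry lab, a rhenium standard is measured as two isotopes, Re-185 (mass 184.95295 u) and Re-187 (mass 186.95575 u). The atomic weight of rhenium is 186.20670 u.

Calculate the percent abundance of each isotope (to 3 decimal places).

Let x be the fractional abundance of Re-185; then Re-187 has abundance 1 − x.
184.95295·x + 186.95575·(1 − x) = 186.20670
(184.95295 − 186.95575)·x = 186.20670 − 186.95575
x = -0.74905 / -2.00280 = 0.37400 → 37.400% Re-185, 62.600% Re-187.

Re-185: 37.400%, Re-187: 62.600%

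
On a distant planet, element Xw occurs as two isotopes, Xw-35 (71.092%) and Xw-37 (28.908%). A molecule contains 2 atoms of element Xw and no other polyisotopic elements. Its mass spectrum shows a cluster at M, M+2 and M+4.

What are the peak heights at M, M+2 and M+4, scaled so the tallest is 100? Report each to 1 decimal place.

100.0 : 81.3 : 16.5

The 2 Xw atoms are independent, so intensities follow the terms of (0.71092 + 0.28908)^2.
P(M) = 0.71092^2 = 0.505407
P(M+2) = 2 × 0.71092^1 × 0.28908^1 = 0.411026
P(M+4) = 0.28908^2 = 0.083567
The M peak is largest (0.505407); scaling to 100 gives 100.0 : 81.3 : 16.5.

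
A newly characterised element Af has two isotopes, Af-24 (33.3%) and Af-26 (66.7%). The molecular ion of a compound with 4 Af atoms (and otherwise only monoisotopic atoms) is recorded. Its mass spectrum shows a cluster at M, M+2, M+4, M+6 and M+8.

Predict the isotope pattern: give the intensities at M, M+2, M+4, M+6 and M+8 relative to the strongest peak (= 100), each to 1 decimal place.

Expanding (0.333 + 0.667)^4:
P(M) = 0.333^4 = 0.012296
P(M+2) = 4 × 0.333^3 × 0.667^1 = 0.098519
P(M+4) = 6 × 0.333^2 × 0.667^2 = 0.296000
P(M+6) = 4 × 0.333^1 × 0.667^3 = 0.395259
P(M+8) = 0.667^4 = 0.197926
The M+6 peak is largest (0.395259); scaling to 100 gives 3.1 : 24.9 : 74.9 : 100.0 : 50.1.

3.1 : 24.9 : 74.9 : 100.0 : 50.1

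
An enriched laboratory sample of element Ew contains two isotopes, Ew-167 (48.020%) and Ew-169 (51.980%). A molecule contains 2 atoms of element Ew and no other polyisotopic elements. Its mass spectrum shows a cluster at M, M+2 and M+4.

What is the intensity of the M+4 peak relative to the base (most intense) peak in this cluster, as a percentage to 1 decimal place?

54.1%

(0.48020 + 0.51980)^2 gives M 0.2306, M+2 0.4992, M+4 0.2702; the largest is M+2.
P(M+2) = C(2,1) × 0.48020^1 × 0.51980^1 = 2 × 0.4802 × 0.5198 = 0.499216 (base)
P(M+4) = C(2,2) × 0.48020^0 × 0.51980^2 = 1 × 1.0000 × 0.27019204 = 0.270192
Relative intensity = 0.270192 / 0.499216 × 100 = 54.1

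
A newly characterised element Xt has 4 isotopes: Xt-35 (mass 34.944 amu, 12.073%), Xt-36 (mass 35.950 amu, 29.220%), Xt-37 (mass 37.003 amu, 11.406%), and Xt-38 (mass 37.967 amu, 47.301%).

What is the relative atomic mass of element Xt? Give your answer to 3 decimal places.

Ar = Σ fᵢ·mᵢ = 0.12073 × 34.944 + 0.29220 × 35.950 + 0.11406 × 37.003 + 0.47301 × 37.967
= 4.2188 + 10.5046 + 4.2206 + 17.9588 = 36.9028 amu

36.903 amu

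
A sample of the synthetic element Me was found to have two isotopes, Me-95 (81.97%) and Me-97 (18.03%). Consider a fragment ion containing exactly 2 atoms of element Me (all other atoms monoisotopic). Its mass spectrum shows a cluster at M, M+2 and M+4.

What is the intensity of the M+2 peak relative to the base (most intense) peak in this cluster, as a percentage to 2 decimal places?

43.99%

(0.8197 + 0.1803)^2 gives M 0.6719, M+2 0.2956, M+4 0.0325; the largest is M.
P(M) = C(2,0) × 0.8197^2 × 0.1803^0 = 1 × 0.67190809 × 1.0000 = 0.671908 (base)
P(M+2) = C(2,1) × 0.8197^1 × 0.1803^1 = 2 × 0.8197 × 0.1803 = 0.295584
Relative intensity = 0.295584 / 0.671908 × 100 = 43.99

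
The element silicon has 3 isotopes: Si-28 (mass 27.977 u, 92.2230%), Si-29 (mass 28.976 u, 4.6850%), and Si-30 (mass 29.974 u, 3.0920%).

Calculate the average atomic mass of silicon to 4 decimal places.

28.0856 u

Weight each isotope mass by its fractional abundance: 0.922230 × 27.977 + 0.046850 × 28.976 + 0.030920 × 29.974
= 25.80123 + 1.35753 + 0.92680 = 28.08556 u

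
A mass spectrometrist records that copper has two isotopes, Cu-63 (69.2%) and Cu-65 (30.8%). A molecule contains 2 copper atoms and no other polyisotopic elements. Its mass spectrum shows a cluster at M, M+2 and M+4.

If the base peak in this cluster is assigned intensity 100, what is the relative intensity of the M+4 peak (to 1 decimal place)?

19.8

Binomial terms of (0.692 + 0.308)^2: M 0.4789, M+2 0.4263, M+4 0.0949 → M is the base peak.
P(M) = C(2,0) × 0.692^2 × 0.308^0 = 1 × 0.478864 × 1.0000 = 0.478864 (base)
P(M+4) = C(2,2) × 0.692^0 × 0.308^2 = 1 × 1.0000 × 0.094864 = 0.094864
Relative intensity = 0.094864 / 0.478864 × 100 = 19.8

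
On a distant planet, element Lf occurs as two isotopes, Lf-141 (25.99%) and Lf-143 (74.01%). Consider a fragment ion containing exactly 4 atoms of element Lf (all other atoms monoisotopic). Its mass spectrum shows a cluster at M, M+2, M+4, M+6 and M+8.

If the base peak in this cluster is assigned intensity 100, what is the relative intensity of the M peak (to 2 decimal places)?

Term probabilities: M 0.0046, M+2 0.0520, M+4 0.2220, M+6 0.4214, M+8 0.3000. Base peak = M+6.
P(M+6) = C(4,3) × 0.2599^1 × 0.7401^3 = 4 × 0.2599 × 0.4053883 = 0.421442 (base)
P(M) = C(4,0) × 0.2599^4 × 0.7401^0 = 1 × 0.00456273 × 1.0000 = 0.004563
Relative intensity = 0.004563 / 0.421442 × 100 = 1.08

1.08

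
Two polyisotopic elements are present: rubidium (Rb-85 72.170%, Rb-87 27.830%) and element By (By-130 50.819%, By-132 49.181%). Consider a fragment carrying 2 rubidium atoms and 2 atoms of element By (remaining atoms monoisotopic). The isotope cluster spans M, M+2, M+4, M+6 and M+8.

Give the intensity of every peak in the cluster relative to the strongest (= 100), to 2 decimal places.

36.94 : 100.00 : 95.24 : 37.32 : 5.15

Rubidium pattern (n=2): 0.52085089 : 0.40169822 : 0.07745089
Element By pattern (n=2): 0.25825708 : 0.49986585 : 0.24187708
Convolve the two distributions (both contribute in 2-u steps):
  M: 0.52085089×0.25825708 = 0.134513
  M+2: 0.52085089×0.49986585 + 0.40169822×0.25825708 = 0.364097
  M+4: 0.52085089×0.24187708 + 0.40169822×0.49986585 + 0.07745089×0.25825708 = 0.346779
  M+6: 0.40169822×0.24187708 + 0.07745089×0.49986585 = 0.135877
  M+8: 0.07745089×0.24187708 = 0.018734
Scale to base peak (0.364097) = 100: 36.94 : 100.00 : 95.24 : 37.32 : 5.15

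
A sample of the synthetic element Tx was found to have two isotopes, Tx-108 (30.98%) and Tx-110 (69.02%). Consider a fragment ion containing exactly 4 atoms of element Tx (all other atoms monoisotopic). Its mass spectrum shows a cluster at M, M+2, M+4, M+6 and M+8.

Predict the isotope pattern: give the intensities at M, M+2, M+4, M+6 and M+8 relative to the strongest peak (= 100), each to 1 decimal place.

2.3 : 20.1 : 67.3 : 100.0 : 55.7

Expanding (0.3098 + 0.6902)^4:
P(M) = 0.3098^4 = 0.009211
P(M+2) = 4 × 0.3098^3 × 0.6902^1 = 0.082088
P(M+4) = 6 × 0.3098^2 × 0.6902^2 = 0.274324
P(M+6) = 4 × 0.3098^1 × 0.6902^3 = 0.407442
P(M+8) = 0.6902^4 = 0.226934
The M+6 peak is largest (0.407442); scaling to 100 gives 2.3 : 20.1 : 67.3 : 100.0 : 55.7.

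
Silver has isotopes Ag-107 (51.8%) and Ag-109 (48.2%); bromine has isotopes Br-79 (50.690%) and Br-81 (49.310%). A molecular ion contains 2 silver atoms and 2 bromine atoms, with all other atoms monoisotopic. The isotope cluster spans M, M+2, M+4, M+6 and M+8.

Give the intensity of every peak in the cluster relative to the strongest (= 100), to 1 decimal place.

Silver pattern (n=2): 0.268324 : 0.499352 : 0.232324
Bromine pattern (n=2): 0.25694761 : 0.49990478 : 0.24314761
Convolve the two distributions (both contribute in 2-u steps):
  M: 0.268324×0.25694761 = 0.068945
  M+2: 0.268324×0.49990478 + 0.499352×0.25694761 = 0.262444
  M+4: 0.268324×0.24314761 + 0.499352×0.49990478 + 0.232324×0.25694761 = 0.374566
  M+6: 0.499352×0.24314761 + 0.232324×0.49990478 = 0.237556
  M+8: 0.232324×0.24314761 = 0.056489
Scale to base peak (0.374566) = 100: 18.4 : 70.1 : 100.0 : 63.4 : 15.1

18.4 : 70.1 : 100.0 : 63.4 : 15.1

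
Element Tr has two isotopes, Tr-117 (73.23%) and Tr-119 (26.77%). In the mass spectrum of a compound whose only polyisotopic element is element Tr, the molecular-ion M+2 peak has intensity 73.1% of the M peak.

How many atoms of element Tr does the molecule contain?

The M+2/M ratio from n Tr atoms is n · q/p = n · 0.2677/0.7323.
n = 0.731 × 0.7323/0.2677 = 2.00 ≈ 2

2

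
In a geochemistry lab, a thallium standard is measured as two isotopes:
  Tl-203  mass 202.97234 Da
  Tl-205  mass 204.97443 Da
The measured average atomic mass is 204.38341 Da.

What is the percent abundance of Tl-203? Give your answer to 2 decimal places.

29.52%

With x = fraction of Tl-203 (so Tl-205 is 1 − x):
202.97234·x + 204.97443·(1 − x) = 204.38341
(202.97234 − 204.97443)·x = 204.38341 − 204.97443
x = -0.59102 / -2.00209 = 0.29520 → 29.52% Tl-203, 70.48% Tl-205.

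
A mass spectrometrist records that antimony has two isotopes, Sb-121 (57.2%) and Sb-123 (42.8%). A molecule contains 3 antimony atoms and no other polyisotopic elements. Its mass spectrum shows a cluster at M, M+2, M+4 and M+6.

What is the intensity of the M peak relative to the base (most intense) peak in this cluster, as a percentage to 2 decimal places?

44.55%

(0.572 + 0.428)^3 gives M 0.1871, M+2 0.4201, M+4 0.3143, M+6 0.0784; the largest is M+2.
P(M+2) = C(3,1) × 0.572^2 × 0.428^1 = 3 × 0.327184 × 0.4280 = 0.420104 (base)
P(M) = C(3,0) × 0.572^3 × 0.428^0 = 1 × 0.18714925 × 1.0000 = 0.187149
Relative intensity = 0.187149 / 0.420104 × 100 = 44.55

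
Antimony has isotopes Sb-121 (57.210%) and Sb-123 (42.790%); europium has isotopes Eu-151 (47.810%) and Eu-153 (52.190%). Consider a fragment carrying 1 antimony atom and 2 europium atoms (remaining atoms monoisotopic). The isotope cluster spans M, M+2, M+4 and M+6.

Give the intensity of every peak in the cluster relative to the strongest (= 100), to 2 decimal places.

Antimony pattern (n=1): 0.5721 : 0.4279
Europium pattern (n=2): 0.22857961 : 0.49904078 : 0.27237961
Convolve the two distributions (both contribute in 2-u steps):
  M: 0.5721×0.22857961 = 0.130770
  M+2: 0.5721×0.49904078 + 0.4279×0.22857961 = 0.383310
  M+4: 0.5721×0.27237961 + 0.4279×0.49904078 = 0.369368
  M+6: 0.4279×0.27237961 = 0.116551
Scale to base peak (0.383310) = 100: 34.12 : 100.00 : 96.36 : 30.41

34.12 : 100.00 : 96.36 : 30.41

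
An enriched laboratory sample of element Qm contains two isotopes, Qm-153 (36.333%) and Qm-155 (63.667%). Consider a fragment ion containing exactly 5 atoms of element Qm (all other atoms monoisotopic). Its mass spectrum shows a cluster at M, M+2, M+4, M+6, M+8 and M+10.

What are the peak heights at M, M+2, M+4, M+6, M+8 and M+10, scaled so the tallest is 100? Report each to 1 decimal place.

1.9 : 16.3 : 57.1 : 100.0 : 87.6 : 30.7

Each Qm atom is independently Qm-153 (p = 0.36333) or Qm-155 (q = 0.63667); the cluster is the binomial expansion (p + q)^5.
P(M) = 0.36333^5 = 0.006331
P(M+2) = 5 × 0.36333^4 × 0.63667^1 = 0.055474
P(M+4) = 10 × 0.36333^3 × 0.63667^2 = 0.194416
P(M+6) = 10 × 0.36333^2 × 0.63667^3 = 0.340679
P(M+8) = 5 × 0.36333^1 × 0.63667^4 = 0.298489
P(M+10) = 0.63667^5 = 0.104610
The M+6 peak is largest (0.340679); scaling to 100 gives 1.9 : 16.3 : 57.1 : 100.0 : 87.6 : 30.7.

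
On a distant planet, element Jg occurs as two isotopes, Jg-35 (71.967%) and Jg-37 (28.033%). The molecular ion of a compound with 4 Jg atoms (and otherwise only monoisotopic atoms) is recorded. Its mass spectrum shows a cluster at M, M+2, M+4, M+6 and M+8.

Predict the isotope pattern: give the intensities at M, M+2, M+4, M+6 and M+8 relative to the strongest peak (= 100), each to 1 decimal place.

64.2 : 100.0 : 58.4 : 15.2 : 1.5

The 4 Jg atoms are independent, so intensities follow the terms of (0.71967 + 0.28033)^4.
P(M) = 0.71967^4 = 0.268246
P(M+2) = 4 × 0.71967^3 × 0.28033^1 = 0.417955
P(M+4) = 6 × 0.71967^2 × 0.28033^2 = 0.244206
P(M+6) = 4 × 0.71967^1 × 0.28033^3 = 0.063416
P(M+8) = 0.28033^4 = 0.006176
The M+2 peak is largest (0.417955); scaling to 100 gives 64.2 : 100.0 : 58.4 : 15.2 : 1.5.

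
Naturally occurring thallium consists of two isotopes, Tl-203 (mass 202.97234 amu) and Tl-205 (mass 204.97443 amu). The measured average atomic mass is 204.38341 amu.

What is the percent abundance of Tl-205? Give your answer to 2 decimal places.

Writing the weighted mean with unknown fraction x of Tl-203:
202.97234·x + 204.97443·(1 − x) = 204.38341
(202.97234 − 204.97443)·x = 204.38341 − 204.97443
x = -0.59102 / -2.00209 = 0.29520 → 29.52% Tl-203, 70.48% Tl-205.

70.48%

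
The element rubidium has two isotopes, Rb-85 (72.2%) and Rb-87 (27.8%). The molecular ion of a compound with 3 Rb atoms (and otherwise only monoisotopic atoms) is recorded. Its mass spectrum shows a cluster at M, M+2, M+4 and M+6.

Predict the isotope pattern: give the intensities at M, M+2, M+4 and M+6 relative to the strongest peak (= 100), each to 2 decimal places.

86.57 : 100.00 : 38.50 : 4.94

The 3 Rb atoms are independent, so intensities follow the terms of (0.722 + 0.278)^3.
P(M) = 0.722^3 = 0.376367
P(M+2) = 3 × 0.722^2 × 0.278^1 = 0.434751
P(M+4) = 3 × 0.722^1 × 0.278^2 = 0.167397
P(M+6) = 0.278^3 = 0.021485
The M+2 peak is largest (0.434751); scaling to 100 gives 86.57 : 100.00 : 38.50 : 4.94.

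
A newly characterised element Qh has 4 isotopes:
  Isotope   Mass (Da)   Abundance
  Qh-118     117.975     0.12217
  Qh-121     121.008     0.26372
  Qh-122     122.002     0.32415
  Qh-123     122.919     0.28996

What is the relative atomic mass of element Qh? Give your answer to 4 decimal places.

121.5138 Da

Weight each isotope mass by its fractional abundance: 0.12217 × 117.975 + 0.26372 × 121.008 + 0.32415 × 122.002 + 0.28996 × 122.919
= 14.41301 + 31.91223 + 39.54695 + 35.64159 = 121.51378 Da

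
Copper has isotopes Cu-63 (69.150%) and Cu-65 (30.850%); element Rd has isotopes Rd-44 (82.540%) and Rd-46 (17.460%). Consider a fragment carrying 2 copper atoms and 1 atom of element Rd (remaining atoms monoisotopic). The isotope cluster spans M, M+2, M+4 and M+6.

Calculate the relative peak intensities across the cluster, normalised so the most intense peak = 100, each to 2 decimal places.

Copper pattern (n=2): 0.47817225 : 0.4266555 : 0.09517225
Element Rd pattern (n=1): 0.8254 : 0.1746
Convolve the two distributions (both contribute in 2-u steps):
  M: 0.47817225×0.8254 = 0.394683
  M+2: 0.47817225×0.1746 + 0.4266555×0.8254 = 0.435650
  M+4: 0.4266555×0.1746 + 0.09517225×0.8254 = 0.153049
  M+6: 0.09517225×0.1746 = 0.016617
Scale to base peak (0.435650) = 100: 90.60 : 100.00 : 35.13 : 3.81

90.60 : 100.00 : 35.13 : 3.81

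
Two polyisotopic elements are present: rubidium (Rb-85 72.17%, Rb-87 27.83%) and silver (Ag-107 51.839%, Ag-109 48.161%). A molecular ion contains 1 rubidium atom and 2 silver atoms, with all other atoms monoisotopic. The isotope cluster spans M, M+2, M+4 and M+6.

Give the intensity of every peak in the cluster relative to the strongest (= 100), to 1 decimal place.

Rubidium pattern (n=1): 0.7217 : 0.2783
Silver pattern (n=2): 0.26872819 : 0.49932362 : 0.23194819
Convolve the two distributions (both contribute in 2-u steps):
  M: 0.7217×0.26872819 = 0.193941
  M+2: 0.7217×0.49932362 + 0.2783×0.26872819 = 0.435149
  M+4: 0.7217×0.23194819 + 0.2783×0.49932362 = 0.306359
  M+6: 0.2783×0.23194819 = 0.064551
Scale to base peak (0.435149) = 100: 44.6 : 100.0 : 70.4 : 14.8

44.6 : 100.0 : 70.4 : 14.8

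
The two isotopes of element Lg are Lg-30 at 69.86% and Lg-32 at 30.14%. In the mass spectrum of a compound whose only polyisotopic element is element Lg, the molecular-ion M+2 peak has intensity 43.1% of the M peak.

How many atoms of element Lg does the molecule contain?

1

With n Lg atoms, P(M+2)/P(M) = C(n,1)·p^(n−1)q / p^n = n·q/p = n · 0.3014/0.6986.
n = 0.431 × 0.6986/0.3014 = 1.00 ≈ 1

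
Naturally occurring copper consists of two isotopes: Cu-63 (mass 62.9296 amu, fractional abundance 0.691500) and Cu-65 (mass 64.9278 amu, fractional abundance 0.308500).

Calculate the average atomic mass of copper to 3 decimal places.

63.546 amu

Average mass = Σ (abundance × isotope mass) = 0.691500 × 62.9296 + 0.308500 × 64.9278
= 43.51582 + 20.03023 = 63.54605 amu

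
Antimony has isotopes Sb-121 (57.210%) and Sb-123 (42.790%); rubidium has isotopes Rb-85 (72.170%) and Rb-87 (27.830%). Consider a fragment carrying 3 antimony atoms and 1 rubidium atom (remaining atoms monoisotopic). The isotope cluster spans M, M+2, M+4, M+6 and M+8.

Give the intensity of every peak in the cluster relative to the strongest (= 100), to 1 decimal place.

38.0 : 100.0 : 96.7 : 40.5 : 6.1

Antimony pattern (n=3): 0.18724742 : 0.42015297 : 0.3142518 : 0.07834781
Rubidium pattern (n=1): 0.7217 : 0.2783
Convolve the two distributions (both contribute in 2-u steps):
  M: 0.18724742×0.7217 = 0.135136
  M+2: 0.18724742×0.2783 + 0.42015297×0.7217 = 0.355335
  M+4: 0.42015297×0.2783 + 0.3142518×0.7217 = 0.343724
  M+6: 0.3142518×0.2783 + 0.07834781×0.7217 = 0.144000
  M+8: 0.07834781×0.2783 = 0.021804
Scale to base peak (0.355335) = 100: 38.0 : 100.0 : 96.7 : 40.5 : 6.1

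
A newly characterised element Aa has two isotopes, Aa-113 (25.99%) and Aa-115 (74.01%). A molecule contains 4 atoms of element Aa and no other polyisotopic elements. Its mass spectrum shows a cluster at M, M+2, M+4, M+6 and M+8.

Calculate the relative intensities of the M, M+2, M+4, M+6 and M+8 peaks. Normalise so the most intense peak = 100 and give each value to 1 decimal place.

The 4 Aa atoms are independent, so intensities follow the terms of (0.2599 + 0.7401)^4.
P(M) = 0.2599^4 = 0.004563
P(M+2) = 4 × 0.2599^3 × 0.7401^1 = 0.051972
P(M+4) = 6 × 0.2599^2 × 0.7401^2 = 0.221996
P(M+6) = 4 × 0.2599^1 × 0.7401^3 = 0.421442
P(M+8) = 0.7401^4 = 0.300028
The M+6 peak is largest (0.421442); scaling to 100 gives 1.1 : 12.3 : 52.7 : 100.0 : 71.2.

1.1 : 12.3 : 52.7 : 100.0 : 71.2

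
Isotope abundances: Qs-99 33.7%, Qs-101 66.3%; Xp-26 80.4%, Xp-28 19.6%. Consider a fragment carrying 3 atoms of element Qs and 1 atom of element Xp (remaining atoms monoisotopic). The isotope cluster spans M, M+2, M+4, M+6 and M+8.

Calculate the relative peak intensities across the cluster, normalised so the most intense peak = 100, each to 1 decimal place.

Element Qs pattern (n=3): 0.03827275 : 0.22588874 : 0.44440426 : 0.29143425
Element Xp pattern (n=1): 0.8040 : 0.1960
Convolve the two distributions (both contribute in 2-u steps):
  M: 0.03827275×0.8040 = 0.030771
  M+2: 0.03827275×0.1960 + 0.22588874×0.8040 = 0.189116
  M+4: 0.22588874×0.1960 + 0.44440426×0.8040 = 0.401575
  M+6: 0.44440426×0.1960 + 0.29143425×0.8040 = 0.321416
  M+8: 0.29143425×0.1960 = 0.057121
Scale to base peak (0.401575) = 100: 7.7 : 47.1 : 100.0 : 80.0 : 14.2

7.7 : 47.1 : 100.0 : 80.0 : 14.2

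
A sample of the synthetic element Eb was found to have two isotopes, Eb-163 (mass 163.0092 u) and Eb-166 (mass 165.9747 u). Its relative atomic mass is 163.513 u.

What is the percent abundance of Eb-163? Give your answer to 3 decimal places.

83.011%

Let x be the fractional abundance of Eb-163; then Eb-166 has abundance 1 − x.
163.0092·x + 165.9747·(1 − x) = 163.513
(163.0092 − 165.9747)·x = 163.513 − 165.9747
x = -2.4617 / -2.9655 = 0.83011 → 83.011% Eb-163, 16.989% Eb-166.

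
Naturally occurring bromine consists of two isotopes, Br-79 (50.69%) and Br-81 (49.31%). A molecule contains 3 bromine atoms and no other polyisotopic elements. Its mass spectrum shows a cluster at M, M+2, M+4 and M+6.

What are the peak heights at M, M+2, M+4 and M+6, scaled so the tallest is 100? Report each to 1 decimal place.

34.3 : 100.0 : 97.3 : 31.5

Each Br atom is independently Br-79 (p = 0.5069) or Br-81 (q = 0.4931); the cluster is the binomial expansion (p + q)^3.
P(M) = 0.5069^3 = 0.130247
P(M+2) = 3 × 0.5069^2 × 0.4931^1 = 0.380103
P(M+4) = 3 × 0.5069^1 × 0.4931^2 = 0.369755
P(M+6) = 0.4931^3 = 0.119896
The M+2 peak is largest (0.380103); scaling to 100 gives 34.3 : 100.0 : 97.3 : 31.5.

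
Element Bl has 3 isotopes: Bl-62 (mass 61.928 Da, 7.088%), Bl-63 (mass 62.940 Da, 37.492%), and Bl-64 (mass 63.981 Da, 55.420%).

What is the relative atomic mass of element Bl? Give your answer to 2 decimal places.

63.45 Da

The abundance-weighted mean is 0.07088 × 61.928 + 0.37492 × 62.940 + 0.55420 × 63.981
= 4.3895 + 23.5975 + 35.4583 = 63.4453 Da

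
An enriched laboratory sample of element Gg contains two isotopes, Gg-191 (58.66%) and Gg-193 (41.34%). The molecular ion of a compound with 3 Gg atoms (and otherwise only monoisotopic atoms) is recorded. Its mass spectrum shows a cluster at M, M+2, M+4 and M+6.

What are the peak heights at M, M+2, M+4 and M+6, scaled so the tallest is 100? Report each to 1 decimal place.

Each Gg atom is independently Gg-191 (p = 0.5866) or Gg-193 (q = 0.4134); the cluster is the binomial expansion (p + q)^3.
P(M) = 0.5866^3 = 0.201849
P(M+2) = 3 × 0.5866^2 × 0.4134^1 = 0.426752
P(M+4) = 3 × 0.5866^1 × 0.4134^2 = 0.300749
P(M+6) = 0.4134^3 = 0.070650
The M+2 peak is largest (0.426752); scaling to 100 gives 47.3 : 100.0 : 70.5 : 16.6.

47.3 : 100.0 : 70.5 : 16.6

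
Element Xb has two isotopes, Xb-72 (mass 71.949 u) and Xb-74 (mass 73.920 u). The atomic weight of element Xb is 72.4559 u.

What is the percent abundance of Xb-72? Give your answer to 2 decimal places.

74.28%

Let x be the fractional abundance of Xb-72; then Xb-74 has abundance 1 − x.
71.949·x + 73.920·(1 − x) = 72.4559
(71.949 − 73.920)·x = 72.4559 − 73.920
x = -1.4641 / -1.971 = 0.74282 → 74.28% Xb-72, 25.72% Xb-74.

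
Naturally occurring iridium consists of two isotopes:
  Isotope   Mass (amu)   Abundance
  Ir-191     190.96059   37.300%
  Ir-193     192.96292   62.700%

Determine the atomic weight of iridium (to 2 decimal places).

192.22 amu

Weight each isotope mass by its fractional abundance: 0.37300 × 190.96059 + 0.62700 × 192.96292
= 71.228300 + 120.987751 = 192.216051 amu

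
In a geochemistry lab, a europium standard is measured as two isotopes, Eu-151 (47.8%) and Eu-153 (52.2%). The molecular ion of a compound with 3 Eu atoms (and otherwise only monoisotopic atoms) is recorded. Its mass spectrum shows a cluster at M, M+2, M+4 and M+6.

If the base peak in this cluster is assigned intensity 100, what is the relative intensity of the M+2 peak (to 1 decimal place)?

91.6

Term probabilities: M 0.1092, M+2 0.3578, M+4 0.3907, M+6 0.1422. Base peak = M+4.
P(M+4) = C(3,2) × 0.478^1 × 0.522^2 = 3 × 0.4780 × 0.272484 = 0.390742 (base)
P(M+2) = C(3,1) × 0.478^2 × 0.522^1 = 3 × 0.228484 × 0.5220 = 0.357806
Relative intensity = 0.357806 / 0.390742 × 100 = 91.6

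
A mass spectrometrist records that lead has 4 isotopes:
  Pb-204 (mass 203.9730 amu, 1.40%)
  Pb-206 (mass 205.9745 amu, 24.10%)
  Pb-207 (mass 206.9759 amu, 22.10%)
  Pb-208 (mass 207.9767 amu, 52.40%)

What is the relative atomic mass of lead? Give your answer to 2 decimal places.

207.22 amu

The abundance-weighted mean is 0.0140 × 203.9730 + 0.2410 × 205.9745 + 0.2210 × 206.9759 + 0.5240 × 207.9767
= 2.85562 + 49.63985 + 45.74167 + 108.97979 = 207.21693 amu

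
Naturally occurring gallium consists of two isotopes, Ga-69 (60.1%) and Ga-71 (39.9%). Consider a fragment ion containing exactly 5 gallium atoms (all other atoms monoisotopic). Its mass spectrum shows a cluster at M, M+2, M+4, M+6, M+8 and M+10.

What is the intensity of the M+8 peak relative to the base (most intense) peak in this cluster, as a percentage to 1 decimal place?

22.0%

(0.601 + 0.399)^5 gives M 0.0784, M+2 0.2603, M+4 0.3456, M+6 0.2294, M+8 0.0762, M+10 0.0101; the largest is M+4.
P(M+4) = C(5,2) × 0.601^3 × 0.399^2 = 10 × 0.2170818 × 0.159201 = 0.345596 (base)
P(M+8) = C(5,4) × 0.601^1 × 0.399^4 = 5 × 0.6010 × 0.02534496 = 0.076162
Relative intensity = 0.076162 / 0.345596 × 100 = 22.0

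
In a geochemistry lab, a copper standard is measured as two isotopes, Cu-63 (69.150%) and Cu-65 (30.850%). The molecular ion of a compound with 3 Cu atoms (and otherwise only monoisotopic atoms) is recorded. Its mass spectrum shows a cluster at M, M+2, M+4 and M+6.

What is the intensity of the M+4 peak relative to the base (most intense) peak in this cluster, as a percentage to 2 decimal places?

44.61%

Term probabilities: M 0.3307, M+2 0.4425, M+4 0.1974, M+6 0.0294. Base peak = M+2.
P(M+2) = C(3,1) × 0.69150^2 × 0.30850^1 = 3 × 0.47817225 × 0.3085 = 0.442548 (base)
P(M+4) = C(3,2) × 0.69150^1 × 0.30850^2 = 3 × 0.6915 × 0.09517225 = 0.197435
Relative intensity = 0.197435 / 0.442548 × 100 = 44.61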